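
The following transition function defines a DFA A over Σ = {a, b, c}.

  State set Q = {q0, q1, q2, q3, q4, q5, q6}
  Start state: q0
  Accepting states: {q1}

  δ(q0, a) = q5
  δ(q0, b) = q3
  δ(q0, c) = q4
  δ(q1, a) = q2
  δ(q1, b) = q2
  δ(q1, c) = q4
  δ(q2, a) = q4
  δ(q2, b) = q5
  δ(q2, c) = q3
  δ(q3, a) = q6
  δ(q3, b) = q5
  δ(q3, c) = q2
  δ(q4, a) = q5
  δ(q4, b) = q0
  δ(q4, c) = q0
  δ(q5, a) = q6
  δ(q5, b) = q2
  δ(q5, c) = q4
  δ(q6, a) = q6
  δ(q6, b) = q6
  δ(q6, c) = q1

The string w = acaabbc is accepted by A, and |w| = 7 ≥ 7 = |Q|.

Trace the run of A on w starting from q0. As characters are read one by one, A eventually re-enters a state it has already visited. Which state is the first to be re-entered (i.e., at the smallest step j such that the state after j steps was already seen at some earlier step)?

State sequence: q0 -a-> q5 -c-> q4 -a-> q5 -a-> q6 -b-> q6 -b-> q6 -c-> q1
First repeat at step 3: q5 was already visited.

The earliest repeat is at step j = 3: A is in q5, which it already visited at step i = 1.
With |Q| = 7, pigeonhole forces a state repeat no later than step 7; the substring read between the first and second visits to that state can be pumped.

q5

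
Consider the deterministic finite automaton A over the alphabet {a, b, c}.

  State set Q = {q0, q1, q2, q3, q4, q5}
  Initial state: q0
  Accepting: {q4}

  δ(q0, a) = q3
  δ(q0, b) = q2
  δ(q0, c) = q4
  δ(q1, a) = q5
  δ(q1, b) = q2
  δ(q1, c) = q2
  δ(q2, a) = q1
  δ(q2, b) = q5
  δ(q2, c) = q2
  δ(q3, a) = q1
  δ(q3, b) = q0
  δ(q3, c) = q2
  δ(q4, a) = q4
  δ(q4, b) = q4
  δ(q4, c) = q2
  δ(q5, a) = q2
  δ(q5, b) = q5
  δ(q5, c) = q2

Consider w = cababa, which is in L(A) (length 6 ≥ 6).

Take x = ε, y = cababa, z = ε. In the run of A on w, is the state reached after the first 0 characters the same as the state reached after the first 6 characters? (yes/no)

no

Run of A on the first 6 characters of w = c a b a b a:
  step 0: q0  (start)
  step 1: q4  (read c: q0→q4)
  step 2: q4  (read a: q4→q4)
  step 3: q4  (read b: q4→q4)
  step 4: q4  (read a: q4→q4)
  step 5: q4  (read b: q4→q4)
  step 6: q4  (read a: q4→q4)

After x (step 0): q0. After xy (step 6): q4.
They differ (q0 ≠ q4), so y is not a cycle from the state after x; this split is not the one the pumping-lemma construction produces, and pumping y need not keep the string in L(A).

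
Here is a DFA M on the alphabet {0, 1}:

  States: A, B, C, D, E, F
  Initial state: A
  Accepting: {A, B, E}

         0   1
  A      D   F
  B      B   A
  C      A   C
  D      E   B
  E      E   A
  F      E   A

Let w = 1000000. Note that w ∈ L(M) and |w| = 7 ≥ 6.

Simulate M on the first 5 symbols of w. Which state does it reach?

State sequence: A -1-> F -0-> E -0-> E -0-> E -0-> E

After reading 5 characters, M is in state E.
(This kind of state-tracing is the core of the pumping-lemma construction: with 6 states, pigeonhole forces a repeat within the first 6 steps.)

E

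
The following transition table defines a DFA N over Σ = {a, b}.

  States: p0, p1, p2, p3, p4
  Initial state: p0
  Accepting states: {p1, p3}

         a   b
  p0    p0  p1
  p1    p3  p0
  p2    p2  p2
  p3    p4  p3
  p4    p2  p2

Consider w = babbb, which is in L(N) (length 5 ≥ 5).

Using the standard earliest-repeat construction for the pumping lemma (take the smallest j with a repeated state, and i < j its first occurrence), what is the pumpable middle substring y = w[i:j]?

b

State sequence: p0 -b-> p1 -a-> p3 -b-> p3 -b-> p3 -b-> p3
First repeat at step 3: p3 was already visited.

So i = 2, j = 3, giving x = w[0:2] = ba, y = w[2:3] = b, z = w[3:5] = bb.
Check: |xy| = 3 ≤ 5 and |y| = 1 ≥ 1. Reading y takes N from p3 back to p3, so every xyⁱz is accepted.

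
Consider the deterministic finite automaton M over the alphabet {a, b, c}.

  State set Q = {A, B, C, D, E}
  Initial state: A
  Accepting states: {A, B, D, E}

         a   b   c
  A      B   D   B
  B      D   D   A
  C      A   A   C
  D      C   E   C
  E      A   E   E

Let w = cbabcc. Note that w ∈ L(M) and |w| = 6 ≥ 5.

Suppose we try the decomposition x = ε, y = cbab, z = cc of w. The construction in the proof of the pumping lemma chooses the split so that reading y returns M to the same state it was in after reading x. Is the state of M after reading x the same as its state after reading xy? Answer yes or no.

Run of M on the first 4 characters of w = c b a b:
  step 0: A  (start)
  step 1: B  (read c: A→B)
  step 2: D  (read b: B→D)
  step 3: C  (read a: D→C)
  step 4: A  (read b: C→A)

After x (step 0): A. After xy (step 4): A.
They match, so y = cbab drives M around a cycle from A back to itself; pumping y any number of times keeps M in A before reading z, and xyⁱz ∈ L(M) for every i ≥ 0.

yes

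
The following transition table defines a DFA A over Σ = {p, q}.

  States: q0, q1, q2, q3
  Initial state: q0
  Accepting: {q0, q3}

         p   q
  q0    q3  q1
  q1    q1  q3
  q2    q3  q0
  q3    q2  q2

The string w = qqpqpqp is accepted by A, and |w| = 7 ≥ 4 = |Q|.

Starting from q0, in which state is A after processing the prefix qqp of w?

q2

State sequence: q0 -q-> q1 -q-> q3 -p-> q2

After reading 3 characters, A is in state q2.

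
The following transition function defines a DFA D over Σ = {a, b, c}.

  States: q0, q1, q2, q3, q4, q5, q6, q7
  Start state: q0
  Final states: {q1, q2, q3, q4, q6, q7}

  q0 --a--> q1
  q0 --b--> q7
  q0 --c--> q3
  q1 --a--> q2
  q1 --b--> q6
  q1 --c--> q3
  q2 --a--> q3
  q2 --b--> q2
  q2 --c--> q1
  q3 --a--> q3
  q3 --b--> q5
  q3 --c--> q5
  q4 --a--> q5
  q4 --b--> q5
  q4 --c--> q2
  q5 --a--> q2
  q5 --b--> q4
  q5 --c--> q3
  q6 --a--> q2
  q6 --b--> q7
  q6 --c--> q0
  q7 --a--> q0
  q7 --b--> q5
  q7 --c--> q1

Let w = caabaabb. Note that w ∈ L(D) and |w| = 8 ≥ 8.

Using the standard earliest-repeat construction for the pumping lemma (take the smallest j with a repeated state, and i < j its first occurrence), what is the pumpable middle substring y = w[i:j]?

a

State sequence: q0 -c-> q3 -a-> q3 -a-> q3 -b-> q5 -a-> q2 -a-> q3 -b-> q5 -b-> q4
First repeat at step 2: q3 was already visited.

So i = 1, j = 2, giving x = w[0:1] = c, y = w[1:2] = a, z = w[2:8] = abaabb.
Check: |xy| = 2 ≤ 8 and |y| = 1 ≥ 1. Reading y takes D from q3 back to q3, so every xyⁱz is accepted.
Since D has 8 states, any run of length ≥ 8 visits 8+1 states, so by pigeonhole some state repeats within the first 8 steps — that repeat gives the pumpable loop.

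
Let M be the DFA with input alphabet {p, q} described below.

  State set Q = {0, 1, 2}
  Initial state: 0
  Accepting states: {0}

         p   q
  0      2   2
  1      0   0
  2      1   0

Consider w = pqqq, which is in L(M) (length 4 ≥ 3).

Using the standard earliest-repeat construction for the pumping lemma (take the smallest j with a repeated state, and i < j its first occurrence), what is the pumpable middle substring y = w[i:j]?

Run of M on w = p q q q:
  step 0: 0  (start)
  step 1: 2  (read p: 0→2)
  step 2: 0  (read q: 2→0)   ← first repeat (0 seen earlier)
  step 3: 2  (read q: 0→2)
  step 4: 0  (read q: 2→0)

So i = 0, j = 2, giving x = w[0:0] = ε, y = w[0:2] = pq, z = w[2:4] = qq.
Check: |xy| = 2 ≤ 3 and |y| = 2 ≥ 1. Reading y takes M from 0 back to 0, so every xyⁱz is accepted.
With |Q| = 3, pigeonhole forces a state repeat no later than step 3; the substring read between the first and second visits to that state can be pumped.

pq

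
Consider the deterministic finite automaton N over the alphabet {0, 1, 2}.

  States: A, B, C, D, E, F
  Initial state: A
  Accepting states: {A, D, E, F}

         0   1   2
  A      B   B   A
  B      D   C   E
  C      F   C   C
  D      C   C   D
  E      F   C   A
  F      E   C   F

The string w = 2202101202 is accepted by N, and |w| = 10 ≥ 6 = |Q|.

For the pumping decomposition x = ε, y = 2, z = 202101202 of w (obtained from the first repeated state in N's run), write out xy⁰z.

xy⁰z = xz = ε·202101202 = 202101202.
Reading y = 2 takes N from A back to A, so after x the machine is still in A, and z then leads to the accepting state F. Hence 202101202 ∈ L(N).

202101202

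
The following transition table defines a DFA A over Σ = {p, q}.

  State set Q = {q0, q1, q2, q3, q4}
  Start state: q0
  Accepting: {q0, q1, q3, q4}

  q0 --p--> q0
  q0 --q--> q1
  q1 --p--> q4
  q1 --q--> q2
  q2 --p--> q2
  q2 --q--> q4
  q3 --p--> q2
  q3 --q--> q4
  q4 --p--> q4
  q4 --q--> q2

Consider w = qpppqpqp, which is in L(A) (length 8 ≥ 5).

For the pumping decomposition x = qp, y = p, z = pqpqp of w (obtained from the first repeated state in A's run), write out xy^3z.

qpppppqpqp

xy^3z = qp·p·p·p·pqpqp = qpppppqpqp.
Reading y = p takes A from q4 back to q4, so after x·y·y·y the machine is still in q4, and z then leads to the accepting state q4. Hence qpppppqpqp ∈ L(A).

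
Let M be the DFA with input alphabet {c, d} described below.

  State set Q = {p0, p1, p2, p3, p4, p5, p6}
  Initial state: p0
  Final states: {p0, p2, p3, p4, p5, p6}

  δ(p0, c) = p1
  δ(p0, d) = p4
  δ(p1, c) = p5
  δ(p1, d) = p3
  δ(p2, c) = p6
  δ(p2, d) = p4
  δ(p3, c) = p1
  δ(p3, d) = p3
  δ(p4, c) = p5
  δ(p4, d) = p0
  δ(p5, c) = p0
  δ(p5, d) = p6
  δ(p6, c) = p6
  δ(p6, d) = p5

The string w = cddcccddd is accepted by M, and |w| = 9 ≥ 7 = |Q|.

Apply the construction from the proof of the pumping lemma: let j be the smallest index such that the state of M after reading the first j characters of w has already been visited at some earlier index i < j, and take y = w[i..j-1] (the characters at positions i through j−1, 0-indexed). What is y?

d

Run of M on w = c d d c c c d d d:
  step 0: p0  (start)
  step 1: p1  (read c: p0→p1)
  step 2: p3  (read d: p1→p3)
  step 3: p3  (read d: p3→p3)   ← first repeat (p3 seen earlier)
  step 4: p1  (read c: p3→p1)
  step 5: p5  (read c: p1→p5)
  step 6: p0  (read c: p5→p0)
  step 7: p4  (read d: p0→p4)
  step 8: p0  (read d: p4→p0)
  step 9: p4  (read d: p0→p4)

So i = 2, j = 3, giving x = w[0:2] = cd, y = w[2:3] = d, z = w[3:9] = cccddd.
Check: |xy| = 3 ≤ 7 and |y| = 1 ≥ 1. Reading y takes M from p3 back to p3, so every xyⁱz is accepted.
Pumping length from the standard proof: p = 7 (the number of states). The repeated state found above gives |xy| = j ≤ 7 and |y| = j − i ≥ 1.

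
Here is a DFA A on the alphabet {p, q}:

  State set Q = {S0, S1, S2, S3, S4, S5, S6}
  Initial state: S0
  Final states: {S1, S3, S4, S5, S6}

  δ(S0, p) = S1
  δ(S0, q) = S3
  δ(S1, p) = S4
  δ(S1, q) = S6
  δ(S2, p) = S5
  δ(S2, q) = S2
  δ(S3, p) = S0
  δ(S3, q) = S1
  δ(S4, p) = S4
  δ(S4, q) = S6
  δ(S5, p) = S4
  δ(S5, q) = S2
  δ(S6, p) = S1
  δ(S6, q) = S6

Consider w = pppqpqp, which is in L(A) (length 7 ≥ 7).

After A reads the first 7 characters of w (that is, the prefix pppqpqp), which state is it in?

S1

State sequence: S0 -p-> S1 -p-> S4 -p-> S4 -q-> S6 -p-> S1 -q-> S6 -p-> S1

After reading 7 characters, A is in state S1.
(This kind of state-tracing is the core of the pumping-lemma construction: with 7 states, pigeonhole forces a repeat within the first 7 steps.)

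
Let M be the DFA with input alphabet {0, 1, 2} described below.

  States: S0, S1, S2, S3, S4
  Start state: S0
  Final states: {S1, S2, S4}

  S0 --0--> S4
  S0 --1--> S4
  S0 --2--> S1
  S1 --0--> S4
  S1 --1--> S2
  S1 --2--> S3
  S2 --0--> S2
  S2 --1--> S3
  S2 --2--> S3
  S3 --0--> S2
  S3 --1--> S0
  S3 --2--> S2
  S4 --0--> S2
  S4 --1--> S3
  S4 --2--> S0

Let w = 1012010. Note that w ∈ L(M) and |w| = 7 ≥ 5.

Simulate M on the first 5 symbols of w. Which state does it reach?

S2

Run of M on the first 5 characters of w = 1 0 1 2 0:
  step 0: S0  (start)
  step 1: S4  (read 1: S0→S4)
  step 2: S2  (read 0: S4→S2)
  step 3: S3  (read 1: S2→S3)
  step 4: S2  (read 2: S3→S2)
  step 5: S2  (read 0: S2→S2)

After reading 5 characters, M is in state S2.
(This kind of state-tracing is the core of the pumping-lemma construction: with 5 states, pigeonhole forces a repeat within the first 5 steps.)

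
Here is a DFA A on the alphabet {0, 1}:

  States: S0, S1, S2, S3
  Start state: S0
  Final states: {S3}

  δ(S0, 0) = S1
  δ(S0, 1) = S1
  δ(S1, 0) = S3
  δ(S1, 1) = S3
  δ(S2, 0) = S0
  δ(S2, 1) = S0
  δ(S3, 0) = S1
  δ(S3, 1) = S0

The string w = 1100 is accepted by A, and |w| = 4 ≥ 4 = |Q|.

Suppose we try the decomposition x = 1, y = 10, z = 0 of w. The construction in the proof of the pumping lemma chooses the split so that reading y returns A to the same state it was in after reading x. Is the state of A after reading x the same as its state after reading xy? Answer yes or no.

Run of A on the first 3 characters of w = 1 1 0:
  step 0: S0  (start)
  step 1: S1  (read 1: S0→S1)
  step 2: S3  (read 1: S1→S3)
  step 3: S1  (read 0: S3→S1)

After x (step 1): S1. After xy (step 3): S1.
They match, so y = 10 drives A around a cycle from S1 back to itself; pumping y any number of times keeps A in S1 before reading z, and xyⁱz ∈ L(A) for every i ≥ 0.

yes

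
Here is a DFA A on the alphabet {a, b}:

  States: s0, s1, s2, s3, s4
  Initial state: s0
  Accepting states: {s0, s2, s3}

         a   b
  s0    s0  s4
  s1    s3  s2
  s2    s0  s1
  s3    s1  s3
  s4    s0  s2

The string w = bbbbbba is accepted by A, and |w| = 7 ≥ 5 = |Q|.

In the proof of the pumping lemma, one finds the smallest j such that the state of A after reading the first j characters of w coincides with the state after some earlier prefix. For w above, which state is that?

Run of A on w = b b b b b b a:
  step 0: s0  (start)
  step 1: s4  (read b: s0→s4)
  step 2: s2  (read b: s4→s2)
  step 3: s1  (read b: s2→s1)
  step 4: s2  (read b: s1→s2)   ← first repeat (s2 seen earlier)
  step 5: s1  (read b: s2→s1)
  step 6: s2  (read b: s1→s2)
  step 7: s0  (read a: s2→s0)

The earliest repeat is at step j = 4: A is in s2, which it already visited at step i = 2.
The DFA has 5 states, so the proof of the pumping lemma guarantees a repeated state among the first 5+1 visited; the segment between the two visits is the pumpable y.

s2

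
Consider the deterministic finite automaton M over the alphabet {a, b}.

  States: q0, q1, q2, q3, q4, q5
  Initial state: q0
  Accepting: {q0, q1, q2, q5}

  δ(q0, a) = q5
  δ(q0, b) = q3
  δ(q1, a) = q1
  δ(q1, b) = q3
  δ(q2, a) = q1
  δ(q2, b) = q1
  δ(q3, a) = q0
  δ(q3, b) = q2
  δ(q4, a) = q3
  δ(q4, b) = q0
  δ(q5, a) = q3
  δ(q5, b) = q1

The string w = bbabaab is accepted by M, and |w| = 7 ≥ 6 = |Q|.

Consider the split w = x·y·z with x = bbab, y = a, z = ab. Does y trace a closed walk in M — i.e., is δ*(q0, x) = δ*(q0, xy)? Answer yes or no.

Run of M on the first 5 characters of w = b b a b a:
  step 0: q0  (start)
  step 1: q3  (read b: q0→q3)
  step 2: q2  (read b: q3→q2)
  step 3: q1  (read a: q2→q1)
  step 4: q3  (read b: q1→q3)
  step 5: q0  (read a: q3→q0)

After x (step 4): q3. After xy (step 5): q0.
They differ (q3 ≠ q0), so y is not a cycle from the state after x; this split is not the one the pumping-lemma construction produces, and pumping y need not keep the string in L(M).

no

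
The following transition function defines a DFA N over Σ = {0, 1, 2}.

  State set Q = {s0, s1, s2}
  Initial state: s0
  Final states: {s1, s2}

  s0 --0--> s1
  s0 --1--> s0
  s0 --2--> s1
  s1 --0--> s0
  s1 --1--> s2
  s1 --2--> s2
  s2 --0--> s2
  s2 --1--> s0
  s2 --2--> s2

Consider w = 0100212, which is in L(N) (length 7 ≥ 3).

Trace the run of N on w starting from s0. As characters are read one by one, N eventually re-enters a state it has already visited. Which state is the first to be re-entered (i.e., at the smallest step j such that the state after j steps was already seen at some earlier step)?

s2

Run of N on w = 0 1 0 0 2 1 2:
  step 0: s0  (start)
  step 1: s1  (read 0: s0→s1)
  step 2: s2  (read 1: s1→s2)
  step 3: s2  (read 0: s2→s2)   ← first repeat (s2 seen earlier)
  step 4: s2  (read 0: s2→s2)
  step 5: s2  (read 2: s2→s2)
  step 6: s0  (read 1: s2→s0)
  step 7: s1  (read 2: s0→s1)

The earliest repeat is at step j = 3: N is in s2, which it already visited at step i = 2.
With |Q| = 3, pigeonhole forces a state repeat no later than step 3; the substring read between the first and second visits to that state can be pumped.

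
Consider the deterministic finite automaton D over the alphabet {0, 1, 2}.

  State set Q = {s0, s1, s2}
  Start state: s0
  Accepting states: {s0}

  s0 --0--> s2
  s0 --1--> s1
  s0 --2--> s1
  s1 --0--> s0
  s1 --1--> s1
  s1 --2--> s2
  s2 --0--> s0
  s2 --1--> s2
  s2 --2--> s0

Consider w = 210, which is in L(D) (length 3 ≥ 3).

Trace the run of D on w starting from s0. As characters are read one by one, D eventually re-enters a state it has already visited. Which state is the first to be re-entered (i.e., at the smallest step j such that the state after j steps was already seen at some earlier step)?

s1

State sequence: s0 -2-> s1 -1-> s1 -0-> s0
First repeat at step 2: s1 was already visited.

The earliest repeat is at step j = 2: D is in s1, which it already visited at step i = 1.
Since D has 3 states, any run of length ≥ 3 visits 3+1 states, so by pigeonhole some state repeats within the first 3 steps — that repeat gives the pumpable loop.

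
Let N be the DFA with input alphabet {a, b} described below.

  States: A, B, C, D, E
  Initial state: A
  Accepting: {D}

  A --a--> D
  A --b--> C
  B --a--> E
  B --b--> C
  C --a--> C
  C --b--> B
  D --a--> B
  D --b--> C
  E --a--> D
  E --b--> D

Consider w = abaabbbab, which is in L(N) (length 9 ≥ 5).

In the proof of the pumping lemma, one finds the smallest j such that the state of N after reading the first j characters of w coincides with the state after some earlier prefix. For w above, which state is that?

C

State sequence: A -a-> D -b-> C -a-> C -a-> C -b-> B -b-> C -b-> B -a-> E -b-> D
First repeat at step 3: C was already visited.

The earliest repeat is at step j = 3: N is in C, which it already visited at step i = 2.
The DFA has 5 states, so the proof of the pumping lemma guarantees a repeated state among the first 5+1 visited; the segment between the two visits is the pumpable y.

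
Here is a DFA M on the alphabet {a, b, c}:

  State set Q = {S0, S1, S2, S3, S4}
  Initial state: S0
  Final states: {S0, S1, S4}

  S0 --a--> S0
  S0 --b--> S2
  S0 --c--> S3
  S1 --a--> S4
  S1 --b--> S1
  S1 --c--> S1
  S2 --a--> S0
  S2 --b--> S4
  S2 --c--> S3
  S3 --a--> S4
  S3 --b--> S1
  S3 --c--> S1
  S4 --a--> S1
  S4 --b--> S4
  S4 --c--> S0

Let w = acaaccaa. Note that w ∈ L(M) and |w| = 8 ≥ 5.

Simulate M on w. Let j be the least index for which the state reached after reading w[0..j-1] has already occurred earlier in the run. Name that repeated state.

Run of M on w = a c a a c c a a:
  step 0: S0  (start)
  step 1: S0  (read a: S0→S0)   ← first repeat (S0 seen earlier)
  step 2: S3  (read c: S0→S3)
  step 3: S4  (read a: S3→S4)
  step 4: S1  (read a: S4→S1)
  step 5: S1  (read c: S1→S1)
  step 6: S1  (read c: S1→S1)
  step 7: S4  (read a: S1→S4)
  step 8: S1  (read a: S4→S1)

The earliest repeat is at step j = 1: M is in S0, which it already visited at step i = 0.
Since M has 5 states, any run of length ≥ 5 visits 5+1 states, so by pigeonhole some state repeats within the first 5 steps — that repeat gives the pumpable loop.

S0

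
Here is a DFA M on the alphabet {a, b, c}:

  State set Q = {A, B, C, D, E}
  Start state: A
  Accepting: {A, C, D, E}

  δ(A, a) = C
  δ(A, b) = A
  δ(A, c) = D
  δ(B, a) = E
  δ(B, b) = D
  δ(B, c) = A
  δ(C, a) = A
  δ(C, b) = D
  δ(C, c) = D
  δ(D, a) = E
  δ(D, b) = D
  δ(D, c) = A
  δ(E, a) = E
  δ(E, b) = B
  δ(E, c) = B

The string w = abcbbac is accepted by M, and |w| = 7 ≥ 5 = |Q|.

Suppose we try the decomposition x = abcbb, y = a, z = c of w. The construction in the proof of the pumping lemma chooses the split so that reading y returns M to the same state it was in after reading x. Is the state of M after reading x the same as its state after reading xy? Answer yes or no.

Run of M on the first 6 characters of w = a b c b b a:
  step 0: A  (start)
  step 1: C  (read a: A→C)
  step 2: D  (read b: C→D)
  step 3: A  (read c: D→A)
  step 4: A  (read b: A→A)
  step 5: A  (read b: A→A)
  step 6: C  (read a: A→C)

After x (step 5): A. After xy (step 6): C.
They differ (A ≠ C), so y is not a cycle from the state after x; this split is not the one the pumping-lemma construction produces, and pumping y need not keep the string in L(M).

no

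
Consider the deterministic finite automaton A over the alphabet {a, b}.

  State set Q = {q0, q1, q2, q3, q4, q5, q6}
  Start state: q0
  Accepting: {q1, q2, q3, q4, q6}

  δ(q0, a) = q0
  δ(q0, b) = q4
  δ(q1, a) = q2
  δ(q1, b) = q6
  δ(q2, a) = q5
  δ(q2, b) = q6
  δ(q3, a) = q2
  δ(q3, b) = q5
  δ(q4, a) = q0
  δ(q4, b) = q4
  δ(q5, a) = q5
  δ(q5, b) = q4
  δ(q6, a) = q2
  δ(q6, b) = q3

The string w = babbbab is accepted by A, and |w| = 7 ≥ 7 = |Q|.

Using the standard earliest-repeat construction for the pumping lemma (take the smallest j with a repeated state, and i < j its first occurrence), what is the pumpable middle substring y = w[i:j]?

Run of A on w = b a b b b a b:
  step 0: q0  (start)
  step 1: q4  (read b: q0→q4)
  step 2: q0  (read a: q4→q0)   ← first repeat (q0 seen earlier)
  step 3: q4  (read b: q0→q4)
  step 4: q4  (read b: q4→q4)
  step 5: q4  (read b: q4→q4)
  step 6: q0  (read a: q4→q0)
  step 7: q4  (read b: q0→q4)

So i = 0, j = 2, giving x = w[0:0] = ε, y = w[0:2] = ba, z = w[2:7] = bbbab.
Check: |xy| = 2 ≤ 7 and |y| = 2 ≥ 1. Reading y takes A from q0 back to q0, so every xyⁱz is accepted.
Since A has 7 states, any run of length ≥ 7 visits 7+1 states, so by pigeonhole some state repeats within the first 7 steps — that repeat gives the pumpable loop.

ba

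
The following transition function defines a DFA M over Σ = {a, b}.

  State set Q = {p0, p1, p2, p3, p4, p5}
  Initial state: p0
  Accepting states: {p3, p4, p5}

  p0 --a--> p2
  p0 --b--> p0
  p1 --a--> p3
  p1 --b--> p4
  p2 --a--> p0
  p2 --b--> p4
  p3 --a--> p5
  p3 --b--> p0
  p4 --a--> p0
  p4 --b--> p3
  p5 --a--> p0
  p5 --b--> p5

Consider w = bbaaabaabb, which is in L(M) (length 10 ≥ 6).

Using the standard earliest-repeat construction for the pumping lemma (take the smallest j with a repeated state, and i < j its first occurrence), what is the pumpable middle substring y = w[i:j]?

b

State sequence: p0 -b-> p0 -b-> p0 -a-> p2 -a-> p0 -a-> p2 -b-> p4 -a-> p0 -a-> p2 -b-> p4 -b-> p3
First repeat at step 1: p0 was already visited.

So i = 0, j = 1, giving x = w[0:0] = ε, y = w[0:1] = b, z = w[1:10] = baaabaabb.
Check: |xy| = 1 ≤ 6 and |y| = 1 ≥ 1. Reading y takes M from p0 back to p0, so every xyⁱz is accepted.
Pumping length from the standard proof: p = 6 (the number of states). The repeated state found above gives |xy| = j ≤ 6 and |y| = j − i ≥ 1.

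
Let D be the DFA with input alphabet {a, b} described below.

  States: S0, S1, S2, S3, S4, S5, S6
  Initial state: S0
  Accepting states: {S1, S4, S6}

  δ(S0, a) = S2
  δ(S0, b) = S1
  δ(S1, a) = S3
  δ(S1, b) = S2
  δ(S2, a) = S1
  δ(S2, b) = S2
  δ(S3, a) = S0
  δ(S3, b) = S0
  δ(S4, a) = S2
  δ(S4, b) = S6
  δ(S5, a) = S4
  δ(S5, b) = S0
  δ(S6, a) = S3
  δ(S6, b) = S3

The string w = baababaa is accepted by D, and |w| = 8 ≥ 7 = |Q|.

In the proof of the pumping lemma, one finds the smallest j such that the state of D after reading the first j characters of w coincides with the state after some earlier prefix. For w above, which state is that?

S0

Run of D on w = b a a b a b a a:
  step 0: S0  (start)
  step 1: S1  (read b: S0→S1)
  step 2: S3  (read a: S1→S3)
  step 3: S0  (read a: S3→S0)   ← first repeat (S0 seen earlier)
  step 4: S1  (read b: S0→S1)
  step 5: S3  (read a: S1→S3)
  step 6: S0  (read b: S3→S0)
  step 7: S2  (read a: S0→S2)
  step 8: S1  (read a: S2→S1)

The earliest repeat is at step j = 3: D is in S0, which it already visited at step i = 0.
Pumping length from the standard proof: p = 7 (the number of states). The repeated state found above gives |xy| = j ≤ 7 and |y| = j − i ≥ 1.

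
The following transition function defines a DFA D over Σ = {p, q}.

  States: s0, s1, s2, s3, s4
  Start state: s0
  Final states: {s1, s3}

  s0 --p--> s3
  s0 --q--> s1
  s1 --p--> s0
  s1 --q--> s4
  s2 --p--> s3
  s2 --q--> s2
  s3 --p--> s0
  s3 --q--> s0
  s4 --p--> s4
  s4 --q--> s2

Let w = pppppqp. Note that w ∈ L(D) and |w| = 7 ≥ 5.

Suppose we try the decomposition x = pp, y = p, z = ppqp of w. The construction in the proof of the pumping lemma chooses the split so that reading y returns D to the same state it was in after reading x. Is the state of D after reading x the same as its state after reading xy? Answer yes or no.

no

State sequence: s0 -p-> s3 -p-> s0 -p-> s3

After x (step 2): s0. After xy (step 3): s3.
They differ (s0 ≠ s3), so y is not a cycle from the state after x; this split is not the one the pumping-lemma construction produces, and pumping y need not keep the string in L(D).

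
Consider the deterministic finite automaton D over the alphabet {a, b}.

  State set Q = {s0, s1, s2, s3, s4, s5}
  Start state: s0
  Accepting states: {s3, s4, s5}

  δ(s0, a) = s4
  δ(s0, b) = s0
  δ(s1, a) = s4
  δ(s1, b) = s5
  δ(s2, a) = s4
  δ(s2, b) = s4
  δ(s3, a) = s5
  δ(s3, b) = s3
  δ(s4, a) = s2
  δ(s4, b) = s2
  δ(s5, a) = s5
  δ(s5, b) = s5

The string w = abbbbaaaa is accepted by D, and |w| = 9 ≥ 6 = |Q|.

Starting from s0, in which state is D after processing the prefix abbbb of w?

s4

Run of D on the first 5 characters of w = a b b b b:
  step 0: s0  (start)
  step 1: s4  (read a: s0→s4)
  step 2: s2  (read b: s4→s2)
  step 3: s4  (read b: s2→s4)
  step 4: s2  (read b: s4→s2)
  step 5: s4  (read b: s2→s4)

After reading 5 characters, D is in state s4.
(This kind of state-tracing is the core of the pumping-lemma construction: with 6 states, pigeonhole forces a repeat within the first 6 steps.)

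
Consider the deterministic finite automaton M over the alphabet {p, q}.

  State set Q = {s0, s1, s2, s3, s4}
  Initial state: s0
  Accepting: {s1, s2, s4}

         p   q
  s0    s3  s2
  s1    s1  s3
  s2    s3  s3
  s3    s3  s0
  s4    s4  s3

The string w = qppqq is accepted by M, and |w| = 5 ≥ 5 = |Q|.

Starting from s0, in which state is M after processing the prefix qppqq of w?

State sequence: s0 -q-> s2 -p-> s3 -p-> s3 -q-> s0 -q-> s2

After reading 5 characters, M is in state s2.
(This kind of state-tracing is the core of the pumping-lemma construction: with 5 states, pigeonhole forces a repeat within the first 5 steps.)

s2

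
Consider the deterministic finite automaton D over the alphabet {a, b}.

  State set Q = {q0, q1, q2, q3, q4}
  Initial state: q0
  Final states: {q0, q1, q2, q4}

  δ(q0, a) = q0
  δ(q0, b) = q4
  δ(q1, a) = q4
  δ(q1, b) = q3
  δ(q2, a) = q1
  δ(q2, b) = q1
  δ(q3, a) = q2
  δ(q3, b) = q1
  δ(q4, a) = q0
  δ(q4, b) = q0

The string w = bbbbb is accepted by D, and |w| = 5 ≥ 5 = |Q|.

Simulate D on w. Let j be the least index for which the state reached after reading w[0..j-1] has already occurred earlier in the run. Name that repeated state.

q0

Run of D on w = b b b b b:
  step 0: q0  (start)
  step 1: q4  (read b: q0→q4)
  step 2: q0  (read b: q4→q0)   ← first repeat (q0 seen earlier)
  step 3: q4  (read b: q0→q4)
  step 4: q0  (read b: q4→q0)
  step 5: q4  (read b: q0→q4)

The earliest repeat is at step j = 2: D is in q0, which it already visited at step i = 0.
With |Q| = 5, pigeonhole forces a state repeat no later than step 5; the substring read between the first and second visits to that state can be pumped.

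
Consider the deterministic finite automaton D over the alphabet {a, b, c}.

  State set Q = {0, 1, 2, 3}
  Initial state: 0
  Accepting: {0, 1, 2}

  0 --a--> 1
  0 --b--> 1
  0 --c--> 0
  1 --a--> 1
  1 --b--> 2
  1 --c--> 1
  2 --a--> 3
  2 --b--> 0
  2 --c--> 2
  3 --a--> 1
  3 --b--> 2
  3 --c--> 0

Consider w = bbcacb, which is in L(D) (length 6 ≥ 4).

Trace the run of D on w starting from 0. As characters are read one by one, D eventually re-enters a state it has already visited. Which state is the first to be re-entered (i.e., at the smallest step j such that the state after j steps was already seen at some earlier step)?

State sequence: 0 -b-> 1 -b-> 2 -c-> 2 -a-> 3 -c-> 0 -b-> 1
First repeat at step 3: 2 was already visited.

The earliest repeat is at step j = 3: D is in 2, which it already visited at step i = 2.

2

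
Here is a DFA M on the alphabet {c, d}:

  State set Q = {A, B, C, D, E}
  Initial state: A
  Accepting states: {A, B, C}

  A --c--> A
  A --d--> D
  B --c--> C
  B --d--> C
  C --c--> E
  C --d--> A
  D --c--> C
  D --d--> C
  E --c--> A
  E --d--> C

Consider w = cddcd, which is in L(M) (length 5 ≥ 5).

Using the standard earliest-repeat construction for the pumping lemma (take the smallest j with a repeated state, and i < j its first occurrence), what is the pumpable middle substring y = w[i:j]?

c

State sequence: A -c-> A -d-> D -d-> C -c-> E -d-> C
First repeat at step 1: A was already visited.

So i = 0, j = 1, giving x = w[0:0] = ε, y = w[0:1] = c, z = w[1:5] = ddcd.
Check: |xy| = 1 ≤ 5 and |y| = 1 ≥ 1. Reading y takes M from A back to A, so every xyⁱz is accepted.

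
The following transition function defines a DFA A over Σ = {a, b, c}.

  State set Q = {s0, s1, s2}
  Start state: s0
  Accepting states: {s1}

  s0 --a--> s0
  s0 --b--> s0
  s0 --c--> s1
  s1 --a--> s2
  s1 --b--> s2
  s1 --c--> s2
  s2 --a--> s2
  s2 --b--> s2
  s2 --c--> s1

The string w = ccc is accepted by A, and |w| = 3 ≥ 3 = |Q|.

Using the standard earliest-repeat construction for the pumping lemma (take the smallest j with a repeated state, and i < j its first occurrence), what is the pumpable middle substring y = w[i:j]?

Run of A on w = c c c:
  step 0: s0  (start)
  step 1: s1  (read c: s0→s1)
  step 2: s2  (read c: s1→s2)
  step 3: s1  (read c: s2→s1)   ← first repeat (s1 seen earlier)

So i = 1, j = 3, giving x = w[0:1] = c, y = w[1:3] = cc, z = w[3:3] = ε.
Check: |xy| = 3 ≤ 3 and |y| = 2 ≥ 1. Reading y takes A from s1 back to s1, so every xyⁱz is accepted.

cc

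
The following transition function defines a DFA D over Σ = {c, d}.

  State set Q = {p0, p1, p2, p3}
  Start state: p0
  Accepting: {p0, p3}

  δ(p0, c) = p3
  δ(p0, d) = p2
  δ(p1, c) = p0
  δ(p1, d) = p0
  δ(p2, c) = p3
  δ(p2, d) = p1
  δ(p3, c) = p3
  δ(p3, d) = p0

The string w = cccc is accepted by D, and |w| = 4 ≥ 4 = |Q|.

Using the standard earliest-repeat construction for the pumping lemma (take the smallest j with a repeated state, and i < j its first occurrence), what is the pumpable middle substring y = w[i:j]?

State sequence: p0 -c-> p3 -c-> p3 -c-> p3 -c-> p3
First repeat at step 2: p3 was already visited.

So i = 1, j = 2, giving x = w[0:1] = c, y = w[1:2] = c, z = w[2:4] = cc.
Check: |xy| = 2 ≤ 4 and |y| = 1 ≥ 1. Reading y takes D from p3 back to p3, so every xyⁱz is accepted.

c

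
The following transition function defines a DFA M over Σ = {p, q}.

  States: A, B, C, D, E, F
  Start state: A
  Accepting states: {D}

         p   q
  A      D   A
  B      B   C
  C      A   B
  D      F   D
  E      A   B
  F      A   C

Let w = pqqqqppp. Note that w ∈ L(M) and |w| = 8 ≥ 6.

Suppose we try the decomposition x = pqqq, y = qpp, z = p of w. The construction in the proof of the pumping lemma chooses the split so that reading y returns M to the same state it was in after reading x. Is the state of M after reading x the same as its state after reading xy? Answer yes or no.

Run of M on the first 7 characters of w = p q q q q p p:
  step 0: A  (start)
  step 1: D  (read p: A→D)
  step 2: D  (read q: D→D)
  step 3: D  (read q: D→D)
  step 4: D  (read q: D→D)
  step 5: D  (read q: D→D)
  step 6: F  (read p: D→F)
  step 7: A  (read p: F→A)

After x (step 4): D. After xy (step 7): A.
They differ (D ≠ A), so y is not a cycle from the state after x; this split is not the one the pumping-lemma construction produces, and pumping y need not keep the string in L(M).

no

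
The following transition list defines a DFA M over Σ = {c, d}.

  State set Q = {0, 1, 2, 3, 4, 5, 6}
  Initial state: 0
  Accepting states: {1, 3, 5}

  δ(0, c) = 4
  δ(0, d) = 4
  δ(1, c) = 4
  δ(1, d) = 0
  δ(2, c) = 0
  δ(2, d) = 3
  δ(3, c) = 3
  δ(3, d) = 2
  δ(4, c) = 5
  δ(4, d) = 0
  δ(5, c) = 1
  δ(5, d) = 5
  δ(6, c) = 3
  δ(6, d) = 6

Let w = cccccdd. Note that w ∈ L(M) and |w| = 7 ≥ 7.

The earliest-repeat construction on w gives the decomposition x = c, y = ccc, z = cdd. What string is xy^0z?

xy⁰z = xz = c·cdd = ccdd.
Reading y = ccc takes M from 4 back to 4, so after x the machine is still in 4, and z then leads to the accepting state 5. Hence ccdd ∈ L(M).

ccdd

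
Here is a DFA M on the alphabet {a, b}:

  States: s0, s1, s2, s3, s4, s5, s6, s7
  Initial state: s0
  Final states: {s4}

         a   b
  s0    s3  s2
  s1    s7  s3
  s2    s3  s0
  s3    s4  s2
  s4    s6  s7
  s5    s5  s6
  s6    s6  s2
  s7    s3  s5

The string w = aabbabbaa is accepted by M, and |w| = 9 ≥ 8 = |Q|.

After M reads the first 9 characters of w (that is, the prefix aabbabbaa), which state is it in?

s4

Run of M on the first 9 characters of w = a a b b a b b a a:
  step 0: s0  (start)
  step 1: s3  (read a: s0→s3)
  step 2: s4  (read a: s3→s4)
  step 3: s7  (read b: s4→s7)
  step 4: s5  (read b: s7→s5)
  step 5: s5  (read a: s5→s5)
  step 6: s6  (read b: s5→s6)
  step 7: s2  (read b: s6→s2)
  step 8: s3  (read a: s2→s3)
  step 9: s4  (read a: s3→s4)

After reading 9 characters, M is in state s4.
(This kind of state-tracing is the core of the pumping-lemma construction: with 8 states, pigeonhole forces a repeat within the first 8 steps.)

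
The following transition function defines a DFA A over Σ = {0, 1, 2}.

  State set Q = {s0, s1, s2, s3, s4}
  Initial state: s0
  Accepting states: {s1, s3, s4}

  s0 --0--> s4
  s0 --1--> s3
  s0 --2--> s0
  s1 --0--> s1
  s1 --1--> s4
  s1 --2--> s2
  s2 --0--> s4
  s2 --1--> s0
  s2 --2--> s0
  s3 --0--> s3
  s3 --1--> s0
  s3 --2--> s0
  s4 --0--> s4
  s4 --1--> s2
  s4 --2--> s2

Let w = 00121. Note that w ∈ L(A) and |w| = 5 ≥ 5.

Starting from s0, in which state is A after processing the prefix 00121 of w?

s3

State sequence: s0 -0-> s4 -0-> s4 -1-> s2 -2-> s0 -1-> s3

After reading 5 characters, A is in state s3.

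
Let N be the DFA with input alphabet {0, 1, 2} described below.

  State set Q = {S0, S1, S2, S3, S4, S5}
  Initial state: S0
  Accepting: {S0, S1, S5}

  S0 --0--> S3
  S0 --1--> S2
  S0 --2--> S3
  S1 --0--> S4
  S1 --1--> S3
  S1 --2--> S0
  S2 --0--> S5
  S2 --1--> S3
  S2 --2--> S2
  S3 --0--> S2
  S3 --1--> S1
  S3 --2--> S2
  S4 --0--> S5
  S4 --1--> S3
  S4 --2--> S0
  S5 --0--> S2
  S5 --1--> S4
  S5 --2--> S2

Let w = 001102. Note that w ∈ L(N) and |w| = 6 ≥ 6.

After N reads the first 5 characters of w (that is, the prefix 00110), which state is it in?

S4

Run of N on the first 5 characters of w = 0 0 1 1 0:
  step 0: S0  (start)
  step 1: S3  (read 0: S0→S3)
  step 2: S2  (read 0: S3→S2)
  step 3: S3  (read 1: S2→S3)
  step 4: S1  (read 1: S3→S1)
  step 5: S4  (read 0: S1→S4)

After reading 5 characters, N is in state S4.
(This kind of state-tracing is the core of the pumping-lemma construction: with 6 states, pigeonhole forces a repeat within the first 6 steps.)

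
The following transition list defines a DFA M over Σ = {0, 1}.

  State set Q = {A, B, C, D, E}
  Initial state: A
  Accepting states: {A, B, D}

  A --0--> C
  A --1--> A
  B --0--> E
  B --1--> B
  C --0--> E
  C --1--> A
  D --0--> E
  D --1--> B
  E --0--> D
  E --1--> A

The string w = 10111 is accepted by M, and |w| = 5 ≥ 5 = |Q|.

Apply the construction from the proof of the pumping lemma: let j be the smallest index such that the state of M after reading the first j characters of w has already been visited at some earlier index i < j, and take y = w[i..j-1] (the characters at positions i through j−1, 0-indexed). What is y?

State sequence: A -1-> A -0-> C -1-> A -1-> A -1-> A
First repeat at step 1: A was already visited.

So i = 0, j = 1, giving x = w[0:0] = ε, y = w[0:1] = 1, z = w[1:5] = 0111.
Check: |xy| = 1 ≤ 5 and |y| = 1 ≥ 1. Reading y takes M from A back to A, so every xyⁱz is accepted.

1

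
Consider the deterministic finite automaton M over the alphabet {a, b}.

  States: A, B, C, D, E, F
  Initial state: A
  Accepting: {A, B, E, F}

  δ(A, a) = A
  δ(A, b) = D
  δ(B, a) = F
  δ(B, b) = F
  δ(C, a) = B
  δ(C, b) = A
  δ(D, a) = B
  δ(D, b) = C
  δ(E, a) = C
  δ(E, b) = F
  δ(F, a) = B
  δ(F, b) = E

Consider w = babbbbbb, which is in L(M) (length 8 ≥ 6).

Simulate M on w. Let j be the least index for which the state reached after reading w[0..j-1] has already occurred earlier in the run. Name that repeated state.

State sequence: A -b-> D -a-> B -b-> F -b-> E -b-> F -b-> E -b-> F -b-> E
First repeat at step 5: F was already visited.

The earliest repeat is at step j = 5: M is in F, which it already visited at step i = 3.
Pumping length from the standard proof: p = 6 (the number of states). The repeated state found above gives |xy| = j ≤ 6 and |y| = j − i ≥ 1.

F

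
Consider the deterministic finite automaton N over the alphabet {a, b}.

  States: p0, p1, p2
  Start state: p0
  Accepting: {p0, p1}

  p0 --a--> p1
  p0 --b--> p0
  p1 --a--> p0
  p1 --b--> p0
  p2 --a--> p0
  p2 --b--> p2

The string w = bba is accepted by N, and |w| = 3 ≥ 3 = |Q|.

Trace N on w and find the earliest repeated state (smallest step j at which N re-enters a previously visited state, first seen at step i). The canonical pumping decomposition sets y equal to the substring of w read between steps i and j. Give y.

Run of N on w = b b a:
  step 0: p0  (start)
  step 1: p0  (read b: p0→p0)   ← first repeat (p0 seen earlier)
  step 2: p0  (read b: p0→p0)
  step 3: p1  (read a: p0→p1)

So i = 0, j = 1, giving x = w[0:0] = ε, y = w[0:1] = b, z = w[1:3] = ba.
Check: |xy| = 1 ≤ 3 and |y| = 1 ≥ 1. Reading y takes N from p0 back to p0, so every xyⁱz is accepted.
The DFA has 3 states, so the proof of the pumping lemma guarantees a repeated state among the first 3+1 visited; the segment between the two visits is the pumpable y.

b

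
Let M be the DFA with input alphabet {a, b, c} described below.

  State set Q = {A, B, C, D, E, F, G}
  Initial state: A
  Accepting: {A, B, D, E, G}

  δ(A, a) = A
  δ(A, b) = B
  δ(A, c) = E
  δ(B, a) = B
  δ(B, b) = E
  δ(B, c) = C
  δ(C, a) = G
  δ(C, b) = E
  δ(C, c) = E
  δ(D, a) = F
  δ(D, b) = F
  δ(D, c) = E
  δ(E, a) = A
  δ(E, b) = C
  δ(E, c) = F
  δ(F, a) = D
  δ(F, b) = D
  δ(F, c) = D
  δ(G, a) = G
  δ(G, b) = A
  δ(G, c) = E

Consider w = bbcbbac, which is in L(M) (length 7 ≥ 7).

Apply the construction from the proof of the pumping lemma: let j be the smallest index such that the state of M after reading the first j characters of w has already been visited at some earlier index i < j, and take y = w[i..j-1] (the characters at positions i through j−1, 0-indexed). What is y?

bb

State sequence: A -b-> B -b-> E -c-> F -b-> D -b-> F -a-> D -c-> E
First repeat at step 5: F was already visited.

So i = 3, j = 5, giving x = w[0:3] = bbc, y = w[3:5] = bb, z = w[5:7] = ac.
Check: |xy| = 5 ≤ 7 and |y| = 2 ≥ 1. Reading y takes M from F back to F, so every xyⁱz is accepted.
The DFA has 7 states, so the proof of the pumping lemma guarantees a repeated state among the first 7+1 visited; the segment between the two visits is the pumpable y.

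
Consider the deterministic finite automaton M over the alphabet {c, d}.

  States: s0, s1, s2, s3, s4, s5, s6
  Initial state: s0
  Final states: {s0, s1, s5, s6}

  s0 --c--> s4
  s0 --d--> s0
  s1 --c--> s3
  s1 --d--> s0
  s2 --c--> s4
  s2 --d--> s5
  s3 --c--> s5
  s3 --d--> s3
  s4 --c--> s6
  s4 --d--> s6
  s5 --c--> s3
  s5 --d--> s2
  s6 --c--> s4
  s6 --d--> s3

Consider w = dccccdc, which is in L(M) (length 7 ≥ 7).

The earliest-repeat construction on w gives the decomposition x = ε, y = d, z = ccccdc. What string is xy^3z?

dddccccdc

xy^3z = ε·d·d·d·ccccdc = dddccccdc.
Reading y = d takes M from s0 back to s0, so after x·y·y·y the machine is still in s0, and z then leads to the accepting state s5. Hence dddccccdc ∈ L(M).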